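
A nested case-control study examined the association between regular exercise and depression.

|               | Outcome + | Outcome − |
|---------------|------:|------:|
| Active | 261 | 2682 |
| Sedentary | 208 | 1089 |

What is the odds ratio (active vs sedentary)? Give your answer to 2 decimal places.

0.51

Cells: a = 261, b = 2682, c = 208, d = 1089.
OR = (a·d)/(b·c) = (261 × 1089) / (2682 × 208) = 284229 / 557856 = 0.50950
Exposure is associated with lower odds of depression (OR = 0.51 < 1).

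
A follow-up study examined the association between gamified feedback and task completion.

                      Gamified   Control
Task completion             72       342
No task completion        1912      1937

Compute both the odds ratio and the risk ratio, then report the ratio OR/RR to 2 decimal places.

Reading the table with exposure as columns: a = 72 (Gamified, case), b = 1912 (Gamified, non-case), c = 342 (Control, case), d = 1937.
OR = (72·1937)/(1912·342) = 139464/653904 = 0.21328
Risk in exposed = 72/1984 = 0.03629; risk in unexposed = 342/2279 = 0.15007; RR = 0.24183
OR/RR = 0.21328 / 0.24183 = 0.88194
The outcome is not rare, so the OR lies further from 1 than the RR.

0.88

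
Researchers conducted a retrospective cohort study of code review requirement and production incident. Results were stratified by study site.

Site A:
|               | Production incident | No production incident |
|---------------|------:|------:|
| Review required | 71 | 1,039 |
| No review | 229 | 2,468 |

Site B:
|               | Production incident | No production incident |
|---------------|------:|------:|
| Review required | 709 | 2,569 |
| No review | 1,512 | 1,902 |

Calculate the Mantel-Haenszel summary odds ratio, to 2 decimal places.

0.39

OR_MH = Σ(aᵢdᵢ/nᵢ) / Σ(bᵢcᵢ/nᵢ), where nᵢ is the stratum total.
Stratum 1 (Site A): n = 3807; a·d/n = 71·2468/3807 = 46.0278; b·c/n = 1039·229/3807 = 62.4983
Stratum 2 (Site B): n = 6692; a·d/n = 709·1902/6692 = 201.5120; b·c/n = 2569·1512/6692 = 580.4435
OR_MH = (46.0278 + 201.5120) / (62.4983 + 580.4435) = 247.5398 / 642.9418 = 0.38501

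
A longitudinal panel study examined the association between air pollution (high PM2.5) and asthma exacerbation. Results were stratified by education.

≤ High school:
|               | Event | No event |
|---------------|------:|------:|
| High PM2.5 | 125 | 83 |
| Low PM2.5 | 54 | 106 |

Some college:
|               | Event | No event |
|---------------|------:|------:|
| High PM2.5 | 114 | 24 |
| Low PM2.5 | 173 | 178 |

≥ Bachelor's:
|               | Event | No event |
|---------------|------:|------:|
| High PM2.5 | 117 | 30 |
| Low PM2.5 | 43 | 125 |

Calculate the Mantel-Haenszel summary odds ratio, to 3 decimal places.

5.004

OR_MH = Σ(aᵢdᵢ/nᵢ) / Σ(bᵢcᵢ/nᵢ), where nᵢ is the stratum total.
Stratum 1 (≤ High school): n = 368; a·d/n = 125·106/368 = 36.0054; b·c/n = 83·54/368 = 12.1793
Stratum 2 (Some college): n = 489; a·d/n = 114·178/489 = 41.4969; b·c/n = 24·173/489 = 8.4908
Stratum 3 (≥ Bachelor's): n = 315; a·d/n = 117·125/315 = 46.4286; b·c/n = 30·43/315 = 4.0952
OR_MH = (36.0054 + 41.4969 + 46.4286) / (12.1793 + 8.4908 + 4.0952) = 123.9309 / 24.7654 = 5.00420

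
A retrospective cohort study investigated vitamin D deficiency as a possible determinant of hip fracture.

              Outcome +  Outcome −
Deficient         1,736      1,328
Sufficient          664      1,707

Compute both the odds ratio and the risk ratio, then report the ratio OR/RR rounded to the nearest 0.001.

Cells: a = 1736, b = 1328, c = 664, d = 1707.
OR = (1736·1707)/(1328·664) = 2963352/881792 = 3.36060
Risk in exposed = 1736/3064 = 0.56658; risk in unexposed = 664/2371 = 0.28005; RR = 2.02313
OR/RR = 3.36060 / 2.02313 = 1.66109
The outcome is not rare, so the OR lies further from 1 than the RR.

1.661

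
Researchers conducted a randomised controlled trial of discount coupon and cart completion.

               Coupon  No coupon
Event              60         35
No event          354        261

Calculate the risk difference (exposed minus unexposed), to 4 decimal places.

Reading the table with exposure as columns: a = 60 (Coupon, case), b = 354 (Coupon, non-case), c = 35 (No coupon, case), d = 261.
Risk in exposed = 60/414 = 0.144928; risk in unexposed = 35/296 = 0.118243.
Risk difference = 0.144928 − 0.118243 = 0.026684

0.0267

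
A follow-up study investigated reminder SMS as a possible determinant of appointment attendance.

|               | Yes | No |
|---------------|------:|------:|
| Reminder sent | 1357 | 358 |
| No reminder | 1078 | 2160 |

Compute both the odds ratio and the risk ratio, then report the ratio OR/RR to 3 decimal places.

Cells: a = 1357, b = 358, c = 1078, d = 2160.
OR = (1357·2160)/(358·1078) = 2931120/385924 = 7.59507
Risk in exposed = 1357/1715 = 0.79125; risk in unexposed = 1078/3238 = 0.33292; RR = 2.37670
OR/RR = 7.59507 / 2.37670 = 3.19564
The outcome is not rare, so the OR lies further from 1 than the RR.

3.196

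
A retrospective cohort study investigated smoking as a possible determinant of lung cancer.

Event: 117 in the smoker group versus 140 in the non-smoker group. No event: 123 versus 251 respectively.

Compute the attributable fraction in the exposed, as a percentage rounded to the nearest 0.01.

26.55

From the description: a = 117, b = 123, c = 140, d = 251.
Risk in exposed = 117/240 = 0.48750; risk in unexposed = 140/391 = 0.35806.
RR = 0.48750/0.35806 = 1.36152
AR% = (RR − 1)/RR × 100 = (1.36152 − 1)/1.36152 × 100 = 26.5526%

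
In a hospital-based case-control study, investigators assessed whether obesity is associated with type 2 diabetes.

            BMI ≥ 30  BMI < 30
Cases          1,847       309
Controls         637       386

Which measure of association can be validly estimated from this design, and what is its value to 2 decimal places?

Reading the table with exposure as columns: a = 1847 (BMI ≥ 30, case), b = 637 (BMI ≥ 30, non-case), c = 309 (BMI < 30, case), d = 386.
This is a hospital-based case-control study: participants were sampled on outcome status, so risks in the source population cannot be estimated directly — relative risk is not valid here. The odds ratio is the appropriate measure.
OR = (a·d)/(b·c) = (1847 × 386) / (637 × 309) = 712942 / 196833 = 3.62207

3.62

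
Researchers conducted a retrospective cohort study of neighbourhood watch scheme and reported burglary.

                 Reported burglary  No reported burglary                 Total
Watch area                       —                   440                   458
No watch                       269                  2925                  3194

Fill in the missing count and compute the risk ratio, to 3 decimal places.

The missing cell is in the exposed row: 458 − 440 = 18.
So a = 18, b = 440, c = 269, d = 2925.
RR = [a/(a+b)] / [c/(c+d)] = (18/458) / (269/3194) = 0.03930/0.08422 = 0.46665

0.467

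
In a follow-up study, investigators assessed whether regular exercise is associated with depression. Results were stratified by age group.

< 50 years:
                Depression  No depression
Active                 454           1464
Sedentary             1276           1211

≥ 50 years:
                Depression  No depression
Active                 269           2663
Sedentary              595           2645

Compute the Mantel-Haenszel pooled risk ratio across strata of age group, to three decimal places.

RR_MH = Σ(aᵢ·n₀ᵢ/nᵢ) / Σ(cᵢ·n₁ᵢ/nᵢ), with n₁ᵢ = aᵢ+bᵢ (exposed), n₀ᵢ = cᵢ+dᵢ (unexposed), nᵢ = n₁ᵢ+n₀ᵢ.
Stratum 1 (< 50 years): n₁ = 1918, n₀ = 2487, n = 4405; a·n₀/n = 454·2487/4405 = 256.3219; c·n₁/n = 1276·1918/4405 = 555.5886
Stratum 2 (≥ 50 years): n₁ = 2932, n₀ = 3240, n = 6172; a·n₀/n = 269·3240/6172 = 141.2119; c·n₁/n = 595·2932/6172 = 282.6539
RR_MH = (256.3219 + 141.2119) / (555.5886 + 282.6539) = 397.5338 / 838.2426 = 0.47425

0.474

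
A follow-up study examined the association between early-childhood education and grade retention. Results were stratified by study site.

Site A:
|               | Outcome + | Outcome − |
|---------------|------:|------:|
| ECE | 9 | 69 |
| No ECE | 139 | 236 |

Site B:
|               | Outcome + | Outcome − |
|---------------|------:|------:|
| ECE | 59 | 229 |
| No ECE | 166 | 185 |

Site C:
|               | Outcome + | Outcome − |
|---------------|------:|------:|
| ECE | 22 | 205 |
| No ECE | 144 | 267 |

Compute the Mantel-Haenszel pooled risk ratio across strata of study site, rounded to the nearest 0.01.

0.36

RR_MH = Σ(aᵢ·n₀ᵢ/nᵢ) / Σ(cᵢ·n₁ᵢ/nᵢ), with n₁ᵢ = aᵢ+bᵢ (exposed), n₀ᵢ = cᵢ+dᵢ (unexposed), nᵢ = n₁ᵢ+n₀ᵢ.
Stratum 1 (Site A): n₁ = 78, n₀ = 375, n = 453; a·n₀/n = 9·375/453 = 7.4503; c·n₁/n = 139·78/453 = 23.9338
Stratum 2 (Site B): n₁ = 288, n₀ = 351, n = 639; a·n₀/n = 59·351/639 = 32.4085; c·n₁/n = 166·288/639 = 74.8169
Stratum 3 (Site C): n₁ = 227, n₀ = 411, n = 638; a·n₀/n = 22·411/638 = 14.1724; c·n₁/n = 144·227/638 = 51.2351
RR_MH = (7.4503 + 32.4085 + 14.1724) / (23.9338 + 74.8169 + 51.2351) = 54.0312 / 149.9858 = 0.36024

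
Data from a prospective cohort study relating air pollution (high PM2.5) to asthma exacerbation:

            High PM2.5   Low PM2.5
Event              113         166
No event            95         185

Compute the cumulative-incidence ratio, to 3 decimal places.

1.149

Reading the table with exposure as columns: a = 113 (High PM2.5, case), b = 95 (High PM2.5, non-case), c = 166 (Low PM2.5, case), d = 185.
Risk in exposed = 113/208 = 0.54327; risk in unexposed = 166/351 = 0.47293.
RR = 0.54327 / 0.47293 = 1.14872
The risk among the exposed is 1.15 times that among the unexposed.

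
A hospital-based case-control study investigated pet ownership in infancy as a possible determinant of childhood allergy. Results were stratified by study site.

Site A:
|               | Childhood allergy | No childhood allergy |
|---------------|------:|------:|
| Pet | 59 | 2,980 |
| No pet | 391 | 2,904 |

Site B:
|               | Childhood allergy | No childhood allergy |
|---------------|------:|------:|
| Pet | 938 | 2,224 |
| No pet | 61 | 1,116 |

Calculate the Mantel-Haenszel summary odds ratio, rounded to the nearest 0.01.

OR_MH = Σ(aᵢdᵢ/nᵢ) / Σ(bᵢcᵢ/nᵢ), where nᵢ is the stratum total.
Stratum 1 (Site A): n = 6334; a·d/n = 59·2904/6334 = 27.0502; b·c/n = 2980·391/6334 = 183.9564
Stratum 2 (Site B): n = 4339; a·d/n = 938·1116/4339 = 241.2556; b·c/n = 2224·61/4339 = 31.2662
OR_MH = (27.0502 + 241.2556) / (183.9564 + 31.2662) = 268.3058 / 215.2226 = 1.24664

1.25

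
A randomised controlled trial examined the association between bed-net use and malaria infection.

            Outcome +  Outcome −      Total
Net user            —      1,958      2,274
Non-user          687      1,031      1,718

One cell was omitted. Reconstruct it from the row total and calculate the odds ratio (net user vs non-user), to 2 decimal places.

The missing cell is in the exposed row: 2274 − 1958 = 316.
So a = 316, b = 1958, c = 687, d = 1031.
OR = (a·d)/(b·c) = (316 × 1031) / (1958 × 687) = 325796 / 1345146 = 0.24220

0.24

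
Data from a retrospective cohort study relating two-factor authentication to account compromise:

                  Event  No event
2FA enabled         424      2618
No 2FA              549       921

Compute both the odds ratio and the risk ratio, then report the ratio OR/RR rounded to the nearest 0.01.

Cells: a = 424, b = 2618, c = 549, d = 921.
OR = (424·921)/(2618·549) = 390504/1437282 = 0.27170
Risk in exposed = 424/3042 = 0.13938; risk in unexposed = 549/1470 = 0.37347; RR = 0.37321
OR/RR = 0.27170 / 0.37321 = 0.72800
The outcome is not rare, so the OR lies further from 1 than the RR.

0.73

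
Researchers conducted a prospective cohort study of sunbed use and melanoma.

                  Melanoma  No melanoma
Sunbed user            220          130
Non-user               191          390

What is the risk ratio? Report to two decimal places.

Cells: a = 220, b = 130, c = 191, d = 390.
Risk in exposed = 220/350 = 0.62857; risk in unexposed = 191/581 = 0.32874.
RR = 0.62857 / 0.32874 = 1.91204
The risk among the exposed is 1.91 times that among the unexposed.

1.91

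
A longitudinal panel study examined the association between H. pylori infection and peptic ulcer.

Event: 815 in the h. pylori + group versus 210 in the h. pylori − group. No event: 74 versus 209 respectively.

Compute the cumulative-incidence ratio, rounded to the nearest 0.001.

From the description: a = 815, b = 74, c = 210, d = 209.
Risk in exposed = 815/889 = 0.91676; risk in unexposed = 210/419 = 0.50119.
RR = 0.91676 / 0.50119 = 1.82916
The risk among the exposed is 1.83 times that among the unexposed.

1.829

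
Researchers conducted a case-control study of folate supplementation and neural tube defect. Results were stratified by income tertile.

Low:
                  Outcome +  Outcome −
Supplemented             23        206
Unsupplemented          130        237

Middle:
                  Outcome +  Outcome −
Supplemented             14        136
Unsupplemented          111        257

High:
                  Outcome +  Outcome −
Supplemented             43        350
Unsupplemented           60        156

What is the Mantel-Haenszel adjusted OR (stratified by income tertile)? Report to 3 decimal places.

OR_MH = Σ(aᵢdᵢ/nᵢ) / Σ(bᵢcᵢ/nᵢ), where nᵢ is the stratum total.
Stratum 1 (Low): n = 596; a·d/n = 23·237/596 = 9.1460; b·c/n = 206·130/596 = 44.9329
Stratum 2 (Middle): n = 518; a·d/n = 14·257/518 = 6.9459; b·c/n = 136·111/518 = 29.1429
Stratum 3 (High): n = 609; a·d/n = 43·156/609 = 11.0148; b·c/n = 350·60/609 = 34.4828
OR_MH = (9.1460 + 6.9459 + 11.0148) / (44.9329 + 29.1429 + 34.4828) = 27.1067 / 108.5585 = 0.24970

0.250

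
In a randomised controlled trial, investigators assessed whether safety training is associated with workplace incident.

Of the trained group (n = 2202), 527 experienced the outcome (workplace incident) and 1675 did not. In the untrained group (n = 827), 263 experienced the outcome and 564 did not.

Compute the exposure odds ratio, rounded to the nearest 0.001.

0.675

From the description: a = 527, b = 1675, c = 263, d = 564.
OR = (a·d)/(b·c) = (527 × 564) / (1675 × 263) = 297228 / 440525 = 0.67471
Exposure is associated with lower odds of workplace incident (OR = 0.67 < 1).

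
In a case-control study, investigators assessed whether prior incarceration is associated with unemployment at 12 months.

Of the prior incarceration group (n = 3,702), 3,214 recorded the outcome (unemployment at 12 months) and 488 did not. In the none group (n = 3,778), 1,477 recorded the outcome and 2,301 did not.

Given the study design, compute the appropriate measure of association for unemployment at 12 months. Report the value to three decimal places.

10.260

From the description: a = 3214, b = 488, c = 1477, d = 2301.
This is a case-control study: participants were sampled on outcome status, so risks in the source population cannot be estimated directly — relative risk is not valid here. The odds ratio is the appropriate measure.
OR = (a·d)/(b·c) = (3214 × 2301) / (488 × 1477) = 7395414 / 720776 = 10.26035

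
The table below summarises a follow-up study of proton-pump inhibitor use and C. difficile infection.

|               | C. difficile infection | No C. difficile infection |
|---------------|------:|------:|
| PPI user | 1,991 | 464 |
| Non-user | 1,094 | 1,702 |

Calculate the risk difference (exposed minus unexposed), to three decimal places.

Cells: a = 1991, b = 464, c = 1094, d = 1702.
Risk in exposed = 1991/2455 = 0.810998; risk in unexposed = 1094/2796 = 0.391273.
Risk difference = 0.810998 − 0.391273 = 0.419725

0.420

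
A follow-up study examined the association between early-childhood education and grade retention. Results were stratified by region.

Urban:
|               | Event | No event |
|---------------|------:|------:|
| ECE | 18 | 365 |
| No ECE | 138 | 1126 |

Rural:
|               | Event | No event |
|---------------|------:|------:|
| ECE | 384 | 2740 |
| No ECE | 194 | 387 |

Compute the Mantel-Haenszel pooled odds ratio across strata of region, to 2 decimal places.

0.30

OR_MH = Σ(aᵢdᵢ/nᵢ) / Σ(bᵢcᵢ/nᵢ), where nᵢ is the stratum total.
Stratum 1 (Urban): n = 1647; a·d/n = 18·1126/1647 = 12.3060; b·c/n = 365·138/1647 = 30.5829
Stratum 2 (Rural): n = 3705; a·d/n = 384·387/3705 = 40.1101; b·c/n = 2740·194/3705 = 143.4710
OR_MH = (12.3060 + 40.1101) / (30.5829 + 143.4710) = 52.4161 / 174.0539 = 0.30115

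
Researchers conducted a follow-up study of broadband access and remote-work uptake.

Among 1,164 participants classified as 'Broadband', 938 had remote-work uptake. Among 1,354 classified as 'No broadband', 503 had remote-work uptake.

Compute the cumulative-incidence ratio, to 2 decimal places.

2.17

From the description: a = 938, b = 226, c = 503, d = 851.
Risk in exposed = 938/1164 = 0.80584; risk in unexposed = 503/1354 = 0.37149.
RR = 0.80584 / 0.37149 = 2.16920
The risk among the exposed is 2.17 times that among the unexposed.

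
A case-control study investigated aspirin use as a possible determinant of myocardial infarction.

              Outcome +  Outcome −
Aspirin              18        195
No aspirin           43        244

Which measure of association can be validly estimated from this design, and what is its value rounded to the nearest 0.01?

0.52

Cells: a = 18, b = 195, c = 43, d = 244.
This is a case-control study: participants were sampled on outcome status, so risks in the source population cannot be estimated directly — relative risk is not valid here. The odds ratio is the appropriate measure.
OR = (a·d)/(b·c) = (18 × 244) / (195 × 43) = 4392 / 8385 = 0.52379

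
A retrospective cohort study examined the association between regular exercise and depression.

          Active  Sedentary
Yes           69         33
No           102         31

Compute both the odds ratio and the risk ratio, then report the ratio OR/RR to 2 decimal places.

0.81

Reading the table with exposure as columns: a = 69 (Active, case), b = 102 (Active, non-case), c = 33 (Sedentary, case), d = 31.
OR = (69·31)/(102·33) = 2139/3366 = 0.63547
Risk in exposed = 69/171 = 0.40351; risk in unexposed = 33/64 = 0.51562; RR = 0.78256
OR/RR = 0.63547 / 0.78256 = 0.81204
The outcome is not rare, so the OR lies further from 1 than the RR.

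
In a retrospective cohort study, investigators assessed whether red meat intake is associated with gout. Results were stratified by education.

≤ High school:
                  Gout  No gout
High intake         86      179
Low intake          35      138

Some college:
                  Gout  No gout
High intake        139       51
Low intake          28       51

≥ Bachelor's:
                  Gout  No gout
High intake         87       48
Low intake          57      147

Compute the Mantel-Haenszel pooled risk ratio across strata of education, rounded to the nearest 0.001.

RR_MH = Σ(aᵢ·n₀ᵢ/nᵢ) / Σ(cᵢ·n₁ᵢ/nᵢ), with n₁ᵢ = aᵢ+bᵢ (exposed), n₀ᵢ = cᵢ+dᵢ (unexposed), nᵢ = n₁ᵢ+n₀ᵢ.
Stratum 1 (≤ High school): n₁ = 265, n₀ = 173, n = 438; a·n₀/n = 86·173/438 = 33.9680; c·n₁/n = 35·265/438 = 21.1758
Stratum 2 (Some college): n₁ = 190, n₀ = 79, n = 269; a·n₀/n = 139·79/269 = 40.8216; c·n₁/n = 28·190/269 = 19.7770
Stratum 3 (≥ Bachelor's): n₁ = 135, n₀ = 204, n = 339; a·n₀/n = 87·204/339 = 52.3540; c·n₁/n = 57·135/339 = 22.6991
RR_MH = (33.9680 + 40.8216 + 52.3540) / (21.1758 + 19.7770 + 22.6991) = 127.1436 / 63.6519 = 1.99748

1.997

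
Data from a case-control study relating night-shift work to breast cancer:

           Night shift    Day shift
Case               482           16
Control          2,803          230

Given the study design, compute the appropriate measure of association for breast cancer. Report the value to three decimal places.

2.472

Reading the table with exposure as columns: a = 482 (Night shift, case), b = 2803 (Night shift, non-case), c = 16 (Day shift, case), d = 230.
This is a case-control study: participants were sampled on outcome status, so risks in the source population cannot be estimated directly — relative risk is not valid here. The odds ratio is the appropriate measure.
OR = (a·d)/(b·c) = (482 × 230) / (2803 × 16) = 110860 / 44848 = 2.47191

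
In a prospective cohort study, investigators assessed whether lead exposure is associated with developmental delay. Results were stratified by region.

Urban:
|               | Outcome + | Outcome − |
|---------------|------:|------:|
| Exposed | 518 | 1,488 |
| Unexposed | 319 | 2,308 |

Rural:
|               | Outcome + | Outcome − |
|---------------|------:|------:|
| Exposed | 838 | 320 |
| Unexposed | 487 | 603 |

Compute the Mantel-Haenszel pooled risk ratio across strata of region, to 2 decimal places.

1.80

RR_MH = Σ(aᵢ·n₀ᵢ/nᵢ) / Σ(cᵢ·n₁ᵢ/nᵢ), with n₁ᵢ = aᵢ+bᵢ (exposed), n₀ᵢ = cᵢ+dᵢ (unexposed), nᵢ = n₁ᵢ+n₀ᵢ.
Stratum 1 (Urban): n₁ = 2006, n₀ = 2627, n = 4633; a·n₀/n = 518·2627/4633 = 293.7160; c·n₁/n = 319·2006/4633 = 138.1209
Stratum 2 (Rural): n₁ = 1158, n₀ = 1090, n = 2248; a·n₀/n = 838·1090/2248 = 406.3256; c·n₁/n = 487·1158/2248 = 250.8657
RR_MH = (293.7160 + 406.3256) / (138.1209 + 250.8657) = 700.0416 / 388.9865 = 1.79966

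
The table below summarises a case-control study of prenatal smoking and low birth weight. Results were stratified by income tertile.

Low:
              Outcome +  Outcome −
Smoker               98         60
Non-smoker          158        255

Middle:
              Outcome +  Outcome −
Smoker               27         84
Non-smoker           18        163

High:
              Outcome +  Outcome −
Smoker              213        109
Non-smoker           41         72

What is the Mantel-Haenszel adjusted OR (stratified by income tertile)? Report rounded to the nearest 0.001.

OR_MH = Σ(aᵢdᵢ/nᵢ) / Σ(bᵢcᵢ/nᵢ), where nᵢ is the stratum total.
Stratum 1 (Low): n = 571; a·d/n = 98·255/571 = 43.7653; b·c/n = 60·158/571 = 16.6025
Stratum 2 (Middle): n = 292; a·d/n = 27·163/292 = 15.0719; b·c/n = 84·18/292 = 5.1781
Stratum 3 (High): n = 435; a·d/n = 213·72/435 = 35.2552; b·c/n = 109·41/435 = 10.2736
OR_MH = (43.7653 + 15.0719 + 35.2552) / (16.6025 + 5.1781 + 10.2736) = 94.0924 / 32.0541 = 2.93543

2.935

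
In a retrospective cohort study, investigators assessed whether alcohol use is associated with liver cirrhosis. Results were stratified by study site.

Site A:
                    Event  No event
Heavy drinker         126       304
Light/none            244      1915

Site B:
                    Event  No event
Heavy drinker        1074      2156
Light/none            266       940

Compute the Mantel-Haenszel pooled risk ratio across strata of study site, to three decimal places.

RR_MH = Σ(aᵢ·n₀ᵢ/nᵢ) / Σ(cᵢ·n₁ᵢ/nᵢ), with n₁ᵢ = aᵢ+bᵢ (exposed), n₀ᵢ = cᵢ+dᵢ (unexposed), nᵢ = n₁ᵢ+n₀ᵢ.
Stratum 1 (Site A): n₁ = 430, n₀ = 2159, n = 2589; a·n₀/n = 126·2159/2589 = 105.0730; c·n₁/n = 244·430/2589 = 40.5253
Stratum 2 (Site B): n₁ = 3230, n₀ = 1206, n = 4436; a·n₀/n = 1074·1206/4436 = 291.9847; c·n₁/n = 266·3230/4436 = 193.6835
RR_MH = (105.0730 + 291.9847) / (40.5253 + 193.6835) = 397.0577 / 234.2088 = 1.69531

1.695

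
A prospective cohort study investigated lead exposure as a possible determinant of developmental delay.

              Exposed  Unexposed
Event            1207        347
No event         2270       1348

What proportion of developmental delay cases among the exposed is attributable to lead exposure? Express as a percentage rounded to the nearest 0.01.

Reading the table with exposure as columns: a = 1207 (Exposed, case), b = 2270 (Exposed, non-case), c = 347 (Unexposed, case), d = 1348.
Risk in exposed = 1207/3477 = 0.34714; risk in unexposed = 347/1695 = 0.20472.
RR = 0.34714/0.20472 = 1.69568
AR% = (RR − 1)/RR × 100 = (1.69568 − 1)/1.69568 × 100 = 41.0265%

41.03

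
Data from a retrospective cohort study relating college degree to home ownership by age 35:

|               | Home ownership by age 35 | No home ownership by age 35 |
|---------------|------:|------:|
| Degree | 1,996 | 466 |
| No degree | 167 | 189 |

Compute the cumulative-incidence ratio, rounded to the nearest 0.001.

Cells: a = 1996, b = 466, c = 167, d = 189.
Risk in exposed = 1996/2462 = 0.81072; risk in unexposed = 167/356 = 0.46910.
RR = 0.81072 / 0.46910 = 1.72825
The risk among the exposed is 1.73 times that among the unexposed.

1.728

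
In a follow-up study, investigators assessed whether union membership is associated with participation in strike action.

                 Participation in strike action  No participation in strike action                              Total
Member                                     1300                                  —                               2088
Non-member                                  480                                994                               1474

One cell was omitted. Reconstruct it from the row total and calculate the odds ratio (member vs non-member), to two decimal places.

The missing cell is in the exposed row: 2088 − 1300 = 788.
So a = 1300, b = 788, c = 480, d = 994.
OR = (a·d)/(b·c) = (1300 × 994) / (788 × 480) = 1292200 / 378240 = 3.41635

3.42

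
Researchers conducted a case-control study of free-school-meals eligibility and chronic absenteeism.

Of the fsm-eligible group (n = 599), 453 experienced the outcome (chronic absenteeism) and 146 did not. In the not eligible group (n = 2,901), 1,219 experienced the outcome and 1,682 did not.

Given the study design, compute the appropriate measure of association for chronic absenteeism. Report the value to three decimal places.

From the description: a = 453, b = 146, c = 1219, d = 1682.
This is a case-control study: participants were sampled on outcome status, so risks in the source population cannot be estimated directly — relative risk is not valid here. The odds ratio is the appropriate measure.
OR = (a·d)/(b·c) = (453 × 1682) / (146 × 1219) = 761946 / 177974 = 4.28122

4.281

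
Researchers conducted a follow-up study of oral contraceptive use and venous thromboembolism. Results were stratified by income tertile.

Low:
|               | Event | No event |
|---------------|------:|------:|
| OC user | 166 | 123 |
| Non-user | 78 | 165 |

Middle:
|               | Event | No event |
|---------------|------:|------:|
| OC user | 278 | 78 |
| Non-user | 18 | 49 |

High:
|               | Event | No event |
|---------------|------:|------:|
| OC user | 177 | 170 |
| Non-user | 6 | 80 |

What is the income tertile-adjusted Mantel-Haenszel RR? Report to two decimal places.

2.49

RR_MH = Σ(aᵢ·n₀ᵢ/nᵢ) / Σ(cᵢ·n₁ᵢ/nᵢ), with n₁ᵢ = aᵢ+bᵢ (exposed), n₀ᵢ = cᵢ+dᵢ (unexposed), nᵢ = n₁ᵢ+n₀ᵢ.
Stratum 1 (Low): n₁ = 289, n₀ = 243, n = 532; a·n₀/n = 166·243/532 = 75.8233; c·n₁/n = 78·289/532 = 42.3722
Stratum 2 (Middle): n₁ = 356, n₀ = 67, n = 423; a·n₀/n = 278·67/423 = 44.0331; c·n₁/n = 18·356/423 = 15.1489
Stratum 3 (High): n₁ = 347, n₀ = 86, n = 433; a·n₀/n = 177·86/433 = 35.1547; c·n₁/n = 6·347/433 = 4.8083
RR_MH = (75.8233 + 44.0331 + 35.1547) / (42.3722 + 15.1489 + 4.8083) = 155.0111 / 62.3294 = 2.48697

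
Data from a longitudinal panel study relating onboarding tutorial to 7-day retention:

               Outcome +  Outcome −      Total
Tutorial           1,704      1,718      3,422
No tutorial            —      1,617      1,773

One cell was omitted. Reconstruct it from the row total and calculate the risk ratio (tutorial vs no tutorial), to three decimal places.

The missing cell is in the unexposed row: 1773 − 1617 = 156.
So a = 1704, b = 1718, c = 156, d = 1617.
RR = [a/(a+b)] / [c/(c+d)] = (1704/3422) / (156/1773) = 0.49795/0.08799 = 5.65944

5.659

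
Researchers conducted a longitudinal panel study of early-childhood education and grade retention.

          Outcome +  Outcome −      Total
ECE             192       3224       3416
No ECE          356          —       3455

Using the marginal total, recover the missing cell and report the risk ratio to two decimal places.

The missing cell is in the unexposed row: 3455 − 356 = 3099.
So a = 192, b = 3224, c = 356, d = 3099.
RR = [a/(a+b)] / [c/(c+d)] = (192/3416) / (356/3455) = 0.05621/0.10304 = 0.54548

0.55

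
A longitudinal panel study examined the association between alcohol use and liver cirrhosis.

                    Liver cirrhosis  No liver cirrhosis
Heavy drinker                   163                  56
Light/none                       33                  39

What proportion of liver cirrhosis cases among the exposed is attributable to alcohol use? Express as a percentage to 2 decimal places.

38.42

Cells: a = 163, b = 56, c = 33, d = 39.
Risk in exposed = 163/219 = 0.74429; risk in unexposed = 33/72 = 0.45833.
RR = 0.74429/0.45833 = 1.62391
AR% = (RR − 1)/RR × 100 = (1.62391 − 1)/1.62391 × 100 = 38.4202%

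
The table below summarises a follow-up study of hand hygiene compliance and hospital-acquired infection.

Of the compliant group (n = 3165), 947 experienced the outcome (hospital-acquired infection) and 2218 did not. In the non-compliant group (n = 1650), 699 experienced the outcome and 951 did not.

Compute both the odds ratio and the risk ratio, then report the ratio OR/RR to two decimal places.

0.82

From the description: a = 947, b = 2218, c = 699, d = 951.
OR = (947·951)/(2218·699) = 900597/1550382 = 0.58089
Risk in exposed = 947/3165 = 0.29921; risk in unexposed = 699/1650 = 0.42364; RR = 0.70629
OR/RR = 0.58089 / 0.70629 = 0.82245
The outcome is not rare, so the OR lies further from 1 than the RR.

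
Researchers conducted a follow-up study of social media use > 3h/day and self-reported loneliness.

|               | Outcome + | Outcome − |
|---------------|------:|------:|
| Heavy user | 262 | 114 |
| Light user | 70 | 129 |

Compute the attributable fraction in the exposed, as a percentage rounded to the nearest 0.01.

Cells: a = 262, b = 114, c = 70, d = 129.
Risk in exposed = 262/376 = 0.69681; risk in unexposed = 70/199 = 0.35176.
RR = 0.69681/0.35176 = 1.98093
AR% = (RR − 1)/RR × 100 = (1.98093 − 1)/1.98093 × 100 = 49.5186%

49.52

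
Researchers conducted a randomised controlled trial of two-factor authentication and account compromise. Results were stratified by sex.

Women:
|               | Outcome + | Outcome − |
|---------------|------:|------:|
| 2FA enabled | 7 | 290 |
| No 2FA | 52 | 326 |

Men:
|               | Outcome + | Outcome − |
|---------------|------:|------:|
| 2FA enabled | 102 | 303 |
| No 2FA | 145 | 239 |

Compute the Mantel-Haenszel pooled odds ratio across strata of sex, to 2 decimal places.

0.44

OR_MH = Σ(aᵢdᵢ/nᵢ) / Σ(bᵢcᵢ/nᵢ), where nᵢ is the stratum total.
Stratum 1 (Women): n = 675; a·d/n = 7·326/675 = 3.3807; b·c/n = 290·52/675 = 22.3407
Stratum 2 (Men): n = 789; a·d/n = 102·239/789 = 30.8973; b·c/n = 303·145/789 = 55.6844
OR_MH = (3.3807 + 30.8973) / (22.3407 + 55.6844) = 34.2781 / 78.0252 = 0.43932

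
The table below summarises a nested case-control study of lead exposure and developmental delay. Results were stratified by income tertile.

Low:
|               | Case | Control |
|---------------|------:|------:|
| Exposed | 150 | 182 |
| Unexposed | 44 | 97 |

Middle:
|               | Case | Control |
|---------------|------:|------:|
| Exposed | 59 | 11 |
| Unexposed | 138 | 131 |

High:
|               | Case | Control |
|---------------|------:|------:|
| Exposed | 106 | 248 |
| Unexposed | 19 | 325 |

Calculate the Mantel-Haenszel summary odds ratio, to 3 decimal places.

3.655

OR_MH = Σ(aᵢdᵢ/nᵢ) / Σ(bᵢcᵢ/nᵢ), where nᵢ is the stratum total.
Stratum 1 (Low): n = 473; a·d/n = 150·97/473 = 30.7611; b·c/n = 182·44/473 = 16.9302
Stratum 2 (Middle): n = 339; a·d/n = 59·131/339 = 22.7994; b·c/n = 11·138/339 = 4.4779
Stratum 3 (High): n = 698; a·d/n = 106·325/698 = 49.3553; b·c/n = 248·19/698 = 6.7507
OR_MH = (30.7611 + 22.7994 + 49.3553) / (16.9302 + 4.4779 + 6.7507) = 102.9158 / 28.1588 = 3.65483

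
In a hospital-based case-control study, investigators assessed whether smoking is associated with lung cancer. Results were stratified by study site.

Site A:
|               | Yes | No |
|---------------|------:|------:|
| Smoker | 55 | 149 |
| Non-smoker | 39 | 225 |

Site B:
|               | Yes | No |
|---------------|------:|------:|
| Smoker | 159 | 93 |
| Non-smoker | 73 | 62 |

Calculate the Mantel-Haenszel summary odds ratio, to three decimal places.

OR_MH = Σ(aᵢdᵢ/nᵢ) / Σ(bᵢcᵢ/nᵢ), where nᵢ is the stratum total.
Stratum 1 (Site A): n = 468; a·d/n = 55·225/468 = 26.4423; b·c/n = 149·39/468 = 12.4167
Stratum 2 (Site B): n = 387; a·d/n = 159·62/387 = 25.4729; b·c/n = 93·73/387 = 17.5426
OR_MH = (26.4423 + 25.4729) / (12.4167 + 17.5426) = 51.9152 / 29.9593 = 1.73286

1.733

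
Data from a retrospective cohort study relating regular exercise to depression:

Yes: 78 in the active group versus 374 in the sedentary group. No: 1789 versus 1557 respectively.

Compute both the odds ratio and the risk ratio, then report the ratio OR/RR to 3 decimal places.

0.841

From the description: a = 78, b = 1789, c = 374, d = 1557.
OR = (78·1557)/(1789·374) = 121446/669086 = 0.18151
Risk in exposed = 78/1867 = 0.04178; risk in unexposed = 374/1931 = 0.19368; RR = 0.21571
OR/RR = 0.18151 / 0.21571 = 0.84147
The outcome is not rare, so the OR lies further from 1 than the RR.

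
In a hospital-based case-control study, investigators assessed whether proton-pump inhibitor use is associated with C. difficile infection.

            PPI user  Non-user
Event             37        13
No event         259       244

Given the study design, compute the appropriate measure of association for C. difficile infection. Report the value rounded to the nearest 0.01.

Reading the table with exposure as columns: a = 37 (PPI user, case), b = 259 (PPI user, non-case), c = 13 (Non-user, case), d = 244.
This is a hospital-based case-control study: participants were sampled on outcome status, so risks in the source population cannot be estimated directly — relative risk is not valid here. The odds ratio is the appropriate measure.
OR = (a·d)/(b·c) = (37 × 244) / (259 × 13) = 9028 / 3367 = 2.68132

2.68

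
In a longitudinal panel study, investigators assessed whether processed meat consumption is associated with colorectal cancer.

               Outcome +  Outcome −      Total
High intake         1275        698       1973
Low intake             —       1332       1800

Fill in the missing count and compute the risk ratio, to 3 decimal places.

2.485

The missing cell is in the unexposed row: 1800 − 1332 = 468.
So a = 1275, b = 698, c = 468, d = 1332.
RR = [a/(a+b)] / [c/(c+d)] = (1275/1973) / (468/1800) = 0.64622/0.26000 = 2.48548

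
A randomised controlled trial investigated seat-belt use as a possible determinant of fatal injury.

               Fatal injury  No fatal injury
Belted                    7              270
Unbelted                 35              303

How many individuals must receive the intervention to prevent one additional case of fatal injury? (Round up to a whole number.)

Risk in treated group = 7/277 = 0.02527; risk in control = 35/338 = 0.10355.
Absolute risk reduction = 0.10355 − 0.02527 = 0.07828
NNT = 1 / ARR = 1 / 0.07828 = 12.775 → round up → 13

13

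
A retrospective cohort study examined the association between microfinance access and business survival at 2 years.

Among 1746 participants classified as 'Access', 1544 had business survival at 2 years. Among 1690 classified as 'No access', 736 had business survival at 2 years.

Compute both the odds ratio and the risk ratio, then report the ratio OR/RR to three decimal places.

4.879

From the description: a = 1544, b = 202, c = 736, d = 954.
OR = (1544·954)/(202·736) = 1472976/148672 = 9.90755
Risk in exposed = 1544/1746 = 0.88431; risk in unexposed = 736/1690 = 0.43550; RR = 2.03054
OR/RR = 9.90755 / 2.03054 = 4.87927
The outcome is not rare, so the OR lies further from 1 than the RR.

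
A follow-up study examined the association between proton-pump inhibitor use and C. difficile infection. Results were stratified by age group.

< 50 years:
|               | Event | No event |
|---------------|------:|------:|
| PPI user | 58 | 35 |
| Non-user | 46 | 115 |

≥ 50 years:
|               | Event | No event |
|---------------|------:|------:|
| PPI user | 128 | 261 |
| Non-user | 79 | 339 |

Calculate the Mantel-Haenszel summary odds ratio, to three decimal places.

OR_MH = Σ(aᵢdᵢ/nᵢ) / Σ(bᵢcᵢ/nᵢ), where nᵢ is the stratum total.
Stratum 1 (< 50 years): n = 254; a·d/n = 58·115/254 = 26.2598; b·c/n = 35·46/254 = 6.3386
Stratum 2 (≥ 50 years): n = 807; a·d/n = 128·339/807 = 53.7695; b·c/n = 261·79/807 = 25.5502
OR_MH = (26.2598 + 53.7695) / (6.3386 + 25.5502) = 80.0294 / 31.8888 = 2.50964

2.510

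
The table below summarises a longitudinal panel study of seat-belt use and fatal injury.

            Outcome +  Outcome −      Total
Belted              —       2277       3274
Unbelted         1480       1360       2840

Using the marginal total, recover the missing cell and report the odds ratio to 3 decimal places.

0.402

The missing cell is in the exposed row: 3274 − 2277 = 997.
So a = 997, b = 2277, c = 1480, d = 1360.
OR = (a·d)/(b·c) = (997 × 1360) / (2277 × 1480) = 1355920 / 3369960 = 0.40235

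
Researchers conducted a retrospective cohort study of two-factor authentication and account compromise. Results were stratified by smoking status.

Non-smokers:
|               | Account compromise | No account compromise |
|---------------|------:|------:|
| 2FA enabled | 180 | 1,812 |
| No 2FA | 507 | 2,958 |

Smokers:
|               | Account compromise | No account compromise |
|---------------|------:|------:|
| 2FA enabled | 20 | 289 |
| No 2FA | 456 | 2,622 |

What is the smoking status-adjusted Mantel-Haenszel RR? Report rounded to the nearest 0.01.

0.58

RR_MH = Σ(aᵢ·n₀ᵢ/nᵢ) / Σ(cᵢ·n₁ᵢ/nᵢ), with n₁ᵢ = aᵢ+bᵢ (exposed), n₀ᵢ = cᵢ+dᵢ (unexposed), nᵢ = n₁ᵢ+n₀ᵢ.
Stratum 1 (Non-smokers): n₁ = 1992, n₀ = 3465, n = 5457; a·n₀/n = 180·3465/5457 = 114.2936; c·n₁/n = 507·1992/5457 = 185.0731
Stratum 2 (Smokers): n₁ = 309, n₀ = 3078, n = 3387; a·n₀/n = 20·3078/3387 = 18.1754; c·n₁/n = 456·309/3387 = 41.6014
RR_MH = (114.2936 + 18.1754) / (185.0731 + 41.6014) = 132.4689 / 226.6745 = 0.58440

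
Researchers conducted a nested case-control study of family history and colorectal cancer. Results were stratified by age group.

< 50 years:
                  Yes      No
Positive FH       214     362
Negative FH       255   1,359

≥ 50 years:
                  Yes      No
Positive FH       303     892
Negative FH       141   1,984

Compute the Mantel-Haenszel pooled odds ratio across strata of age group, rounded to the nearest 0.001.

3.922

OR_MH = Σ(aᵢdᵢ/nᵢ) / Σ(bᵢcᵢ/nᵢ), where nᵢ is the stratum total.
Stratum 1 (< 50 years): n = 2190; a·d/n = 214·1359/2190 = 132.7973; b·c/n = 362·255/2190 = 42.1507
Stratum 2 (≥ 50 years): n = 3320; a·d/n = 303·1984/3320 = 181.0699; b·c/n = 892·141/3320 = 37.8831
OR_MH = (132.7973 + 181.0699) / (42.1507 + 37.8831) = 313.8671 / 80.0338 = 3.92168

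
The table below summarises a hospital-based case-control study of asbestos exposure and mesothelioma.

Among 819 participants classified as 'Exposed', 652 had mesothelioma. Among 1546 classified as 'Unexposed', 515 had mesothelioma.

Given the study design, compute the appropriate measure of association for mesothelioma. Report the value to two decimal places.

From the description: a = 652, b = 167, c = 515, d = 1031.
This is a hospital-based case-control study: participants were sampled on outcome status, so risks in the source population cannot be estimated directly — relative risk is not valid here. The odds ratio is the appropriate measure.
OR = (a·d)/(b·c) = (652 × 1031) / (167 × 515) = 672212 / 86005 = 7.81596

7.82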